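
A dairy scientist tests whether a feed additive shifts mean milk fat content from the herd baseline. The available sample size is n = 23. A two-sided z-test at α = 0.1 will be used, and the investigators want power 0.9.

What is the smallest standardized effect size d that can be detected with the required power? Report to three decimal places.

d ≈ 0.610

Need Φ(δ − 1.645) = 0.9, so δ = 1.645 + 1.282 = 2.926.
(Lower-tail contribution to power is negligible for δ > 0.)
δ = d·√n ⇒ d = δ/√n = 2.926/√23 = 0.6102.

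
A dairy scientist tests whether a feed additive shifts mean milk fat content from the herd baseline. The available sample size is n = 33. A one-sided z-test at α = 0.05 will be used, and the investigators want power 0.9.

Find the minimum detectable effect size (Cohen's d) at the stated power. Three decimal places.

d ≈ 0.509

Required noncentrality: δ = z_{0.05} + z_{0.10} = 1.645 + 1.282 = 2.926.
δ = d·√n ⇒ d = δ/√n = 2.926/√33 = 0.5094.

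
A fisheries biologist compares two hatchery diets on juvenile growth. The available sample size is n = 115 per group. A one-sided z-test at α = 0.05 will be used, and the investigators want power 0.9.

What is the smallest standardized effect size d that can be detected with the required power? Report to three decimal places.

d ≈ 0.386

Required noncentrality: δ = z_{0.05} + z_{0.10} = 1.645 + 1.282 = 2.926.
δ = d·√(n/2) ⇒ d = δ/√(n/2) = 2.926/√(115/2) = 0.3859.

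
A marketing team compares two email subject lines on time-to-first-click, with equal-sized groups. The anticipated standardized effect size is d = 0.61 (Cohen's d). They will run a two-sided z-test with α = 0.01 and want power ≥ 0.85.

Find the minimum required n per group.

n = 71 per group

For power 0.85 need Φ(δ − z_{0.005}) = 0.85, so δ = z_{0.005} + z_{0.15} = 2.576 + 1.036 = 3.612.
(For δ > 0 the lower-tail rejection region contributes negligibly to power, so the one-term inversion is standard.)
δ = d·√(n/2) ⇒ n = 2(δ/d)² = 2 × (3.612 / 0.61)² = 70.13.
Rounding up, n = 71 per group.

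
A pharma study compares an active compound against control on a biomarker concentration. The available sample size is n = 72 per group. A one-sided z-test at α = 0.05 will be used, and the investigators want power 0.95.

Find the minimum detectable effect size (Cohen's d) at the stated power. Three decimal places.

d ≈ 0.548

Required noncentrality: δ = z_{0.05} + z_{0.05} = 1.645 + 1.645 = 3.290.
δ = d·√(n/2) ⇒ d = δ/√(n/2) = 3.290/√(72/2) = 0.5483.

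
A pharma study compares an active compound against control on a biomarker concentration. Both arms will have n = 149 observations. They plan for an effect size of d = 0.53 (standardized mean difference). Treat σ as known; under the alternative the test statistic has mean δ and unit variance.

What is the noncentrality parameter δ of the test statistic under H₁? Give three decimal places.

The noncentrality parameter scales effect size by the design's sample-size factor: δ = d·√(n/2) = 0.53 × √(149/2) = 4.5746

δ ≈ 4.575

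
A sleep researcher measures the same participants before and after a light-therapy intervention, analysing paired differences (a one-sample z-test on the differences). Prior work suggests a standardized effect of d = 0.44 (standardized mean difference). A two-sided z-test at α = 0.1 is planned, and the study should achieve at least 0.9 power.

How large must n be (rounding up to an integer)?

Set Φ(δ − 1.645) = 0.9; then δ − 1.645 = Φ⁻¹(0.9) = 1.282, giving δ = 2.926.
(Ignoring the negligible lower-tail rejection probability gives the usual closed-form inversion.)
δ = d·√n ⇒ n = (δ/d)² = (2.926 / 0.44)² = 44.23.
Rounding up, n = 45.

n = 45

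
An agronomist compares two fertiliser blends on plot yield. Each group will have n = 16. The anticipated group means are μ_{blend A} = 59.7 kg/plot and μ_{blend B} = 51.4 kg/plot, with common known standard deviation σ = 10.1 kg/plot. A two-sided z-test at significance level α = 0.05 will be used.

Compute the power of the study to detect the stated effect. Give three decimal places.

Power ≈ 0.642

Standardized effect: d = |μ_{blend A} − μ_{blend B}| / σ = |59.7 − 51.4| / 10.1 = 0.8218
Noncentrality parameter: δ = d·√(n/2) = 0.8218 × √(16/2) = 2.3244
Two-sided α = 0.05 → critical value z_{0.025} = 1.960.
Power = Φ(δ − 1.960) + Φ(−δ − 1.960) = Φ(0.364) + Φ(-4.284) = 0.6422 + 0.0000 = 0.6422.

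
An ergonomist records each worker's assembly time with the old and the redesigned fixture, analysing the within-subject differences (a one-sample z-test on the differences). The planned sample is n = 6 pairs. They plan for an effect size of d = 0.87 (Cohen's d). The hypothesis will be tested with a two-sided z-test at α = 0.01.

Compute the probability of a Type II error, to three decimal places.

β ≈ 0.672

Noncentrality parameter: δ = d·√n = 0.87 × √6 = 2.1311
Critical value for a two-sided test at α = 0.01: z_{α/2} = 2.576.
Power = Φ(δ − 2.576) + Φ(−δ − 2.576) = Φ(-0.445) + Φ(-4.707) = 0.3282 + 0.0000 = 0.3282.
Type II error: β = 1 − power = 1 − 0.3282 = 0.6718.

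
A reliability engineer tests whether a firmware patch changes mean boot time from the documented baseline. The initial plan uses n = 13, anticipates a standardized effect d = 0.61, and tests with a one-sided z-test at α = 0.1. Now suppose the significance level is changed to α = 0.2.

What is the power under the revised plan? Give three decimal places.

Power ≈ 0.913

δ = d·√n = 0.61 × √13 = 2.1994 (unchanged). New critical value: z_{0.2} = 0.842.
Revised power = Φ(δ − 0.842) = Φ(1.358) = 0.9127.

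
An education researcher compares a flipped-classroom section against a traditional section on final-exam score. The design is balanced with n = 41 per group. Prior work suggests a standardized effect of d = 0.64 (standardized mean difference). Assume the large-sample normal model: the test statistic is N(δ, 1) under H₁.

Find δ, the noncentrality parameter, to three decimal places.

δ = d·√(n/2) = 0.64 × √(41/2) = 2.8977

δ ≈ 2.898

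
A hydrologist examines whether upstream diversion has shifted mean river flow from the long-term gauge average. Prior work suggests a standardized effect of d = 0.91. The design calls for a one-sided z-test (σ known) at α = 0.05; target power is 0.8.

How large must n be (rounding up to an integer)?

n = 8

For power 0.8 need Φ(δ − z_{0.05}) = 0.8, so δ = z_{0.05} + z_{0.20} = 1.645 + 0.842 = 2.486.
δ = d·√n ⇒ n = (δ/d)² = (2.486 / 0.91)² = 7.47.
Rounding up, n = 8.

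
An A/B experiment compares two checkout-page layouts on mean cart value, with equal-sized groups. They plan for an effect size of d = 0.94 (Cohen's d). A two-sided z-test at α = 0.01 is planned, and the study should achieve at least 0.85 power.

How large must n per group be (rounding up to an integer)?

For power 0.85 need Φ(δ − z_{0.005}) = 0.85, so δ = z_{0.005} + z_{0.15} = 2.576 + 1.036 = 3.612.
(For δ > 0 the lower-tail rejection region contributes negligibly to power, so the one-term inversion is standard.)
δ = d·√(n/2) ⇒ n = 2(δ/d)² = 2 × (3.612 / 0.94)² = 29.53.
Round up to the next whole unit.

n = 30 per group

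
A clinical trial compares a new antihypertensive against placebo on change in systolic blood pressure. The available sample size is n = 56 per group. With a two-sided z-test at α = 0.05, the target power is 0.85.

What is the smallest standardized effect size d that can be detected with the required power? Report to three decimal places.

Required noncentrality: δ = z_{0.025} + z_{0.15} = 1.960 + 1.036 = 2.996.
(Lower-tail contribution to power is negligible for δ > 0.)
δ = d·√(n/2) ⇒ d = δ/√(n/2) = 2.996/√(56/2) = 0.5663.

d ≈ 0.566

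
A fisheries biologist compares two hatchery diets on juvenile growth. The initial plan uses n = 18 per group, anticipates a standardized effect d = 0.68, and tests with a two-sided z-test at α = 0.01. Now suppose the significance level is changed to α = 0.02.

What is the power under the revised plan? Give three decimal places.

Power ≈ 0.387

δ = d·√(n/2) = 0.68 × √(18/2) = 2.0400 (unchanged). New critical value: z_{0.01} = 2.326.
Revised power = Φ(δ − 2.326) + Φ(−δ − 2.326) = Φ(-0.286) + Φ(-4.366) = 0.3873 + 0.0000 = 0.3873.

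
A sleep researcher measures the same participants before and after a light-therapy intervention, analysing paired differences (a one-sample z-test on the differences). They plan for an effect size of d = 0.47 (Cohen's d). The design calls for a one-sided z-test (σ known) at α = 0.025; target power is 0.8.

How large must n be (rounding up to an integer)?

Set Φ(δ − 1.960) = 0.8; then δ − 1.960 = Φ⁻¹(0.8) = 0.842, giving δ = 2.802.
δ = d·√n ⇒ n = (δ/d)² = (2.802 / 0.47)² = 35.53.
Rounding up, n = 36.

n = 36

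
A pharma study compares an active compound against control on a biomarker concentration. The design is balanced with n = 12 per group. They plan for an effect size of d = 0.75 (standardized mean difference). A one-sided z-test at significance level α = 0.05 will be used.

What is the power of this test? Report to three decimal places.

Power ≈ 0.576

Noncentrality parameter: δ = d·√(n/2) = 0.75 × √(12/2) = 1.8371
One-sided α = 0.05 → critical value z_{0.05} = 1.645.
Power = Φ(δ − 1.645) = Φ(0.192) = 0.5762.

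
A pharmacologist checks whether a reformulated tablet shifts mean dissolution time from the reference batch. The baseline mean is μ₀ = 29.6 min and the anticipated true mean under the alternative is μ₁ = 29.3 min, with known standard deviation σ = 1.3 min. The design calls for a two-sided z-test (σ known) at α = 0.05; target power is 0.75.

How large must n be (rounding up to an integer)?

Standardized effect: d = |μ₁ − μ₀| / σ = |29.3 − 29.6| / 1.3 = 0.2308
Set Φ(δ − 1.960) = 0.75; then δ − 1.960 = Φ⁻¹(0.75) = 0.674, giving δ = 2.634.
(The Φ(−δ − z_{α/2}) term is vanishingly small for δ > 0 and is dropped in the standard sample-size formula.)
δ = d·√n ⇒ n = (δ/d)² = (2.634 / 0.2308)² = 130.32.
Rounding up, n = 131.

n = 131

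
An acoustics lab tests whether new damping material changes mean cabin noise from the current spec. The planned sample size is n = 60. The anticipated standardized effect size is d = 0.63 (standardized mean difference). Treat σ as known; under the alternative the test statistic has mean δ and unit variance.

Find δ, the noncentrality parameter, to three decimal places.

δ ≈ 4.880

δ = d·√n = 0.63 × √60 = 4.8800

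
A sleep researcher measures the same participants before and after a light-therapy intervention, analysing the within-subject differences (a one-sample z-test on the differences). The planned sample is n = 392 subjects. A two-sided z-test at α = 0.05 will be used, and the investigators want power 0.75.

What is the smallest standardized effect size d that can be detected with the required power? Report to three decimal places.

Required noncentrality: δ = z_{0.025} + z_{0.25} = 1.960 + 0.674 = 2.634.
(The second rejection-region term Φ(−δ − z_{α/2}) is negligible and dropped.)
δ = d·√n ⇒ d = δ/√n = 2.634/√392 = 0.1331.

d ≈ 0.133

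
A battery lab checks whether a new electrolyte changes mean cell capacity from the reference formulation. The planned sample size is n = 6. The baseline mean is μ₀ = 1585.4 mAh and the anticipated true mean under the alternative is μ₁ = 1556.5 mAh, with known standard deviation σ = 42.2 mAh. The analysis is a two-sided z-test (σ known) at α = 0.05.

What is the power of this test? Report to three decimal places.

Power ≈ 0.389

Standardized effect: d = |μ₁ − μ₀| / σ = |1556.5 − 1585.4| / 42.2 = 0.6848
Noncentrality parameter: δ = d·√n = 0.6848 × √6 = 1.6775
Two-sided α = 0.05 → critical value z_{0.025} = 1.960.
Power = Φ(δ − 1.960) + Φ(−δ − 1.960) = Φ(-0.282) + Φ(-3.637) = 0.3888 + 0.0001 = 0.3889.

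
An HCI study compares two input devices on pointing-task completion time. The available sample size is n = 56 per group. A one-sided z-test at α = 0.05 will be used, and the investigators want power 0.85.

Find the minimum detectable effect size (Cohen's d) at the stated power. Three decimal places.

Need Φ(δ − 1.645) = 0.85, so δ = 1.645 + 1.036 = 2.681.
δ = d·√(n/2) ⇒ d = δ/√(n/2) = 2.681/√(56/2) = 0.5067.

d ≈ 0.507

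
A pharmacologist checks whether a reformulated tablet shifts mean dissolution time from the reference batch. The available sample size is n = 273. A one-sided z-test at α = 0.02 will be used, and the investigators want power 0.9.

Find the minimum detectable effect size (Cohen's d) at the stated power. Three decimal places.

d ≈ 0.202

Required noncentrality: δ = z_{0.02} + z_{0.10} = 2.054 + 1.282 = 3.335.
δ = d·√n ⇒ d = δ/√n = 3.335/√273 = 0.2019.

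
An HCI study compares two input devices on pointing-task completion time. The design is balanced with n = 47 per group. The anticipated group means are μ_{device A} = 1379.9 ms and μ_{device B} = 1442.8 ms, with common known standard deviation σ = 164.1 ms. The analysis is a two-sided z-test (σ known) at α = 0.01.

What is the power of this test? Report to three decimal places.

Power ≈ 0.236

Standardized effect: d = |μ_{device A} − μ_{device B}| / σ = |1379.9 − 1442.8| / 164.1 = 0.3833
Noncentrality parameter: λ = d·√(n/2) = 0.3833 × √(47/2) = 1.8581
Critical value for a two-sided test at α = 0.01: z_{α/2} = 2.576.
Power = Φ(λ − 2.576) + Φ(−λ − 2.576) = Φ(-0.718) + Φ(-4.434) = 0.2365 + 0.0000 = 0.2365.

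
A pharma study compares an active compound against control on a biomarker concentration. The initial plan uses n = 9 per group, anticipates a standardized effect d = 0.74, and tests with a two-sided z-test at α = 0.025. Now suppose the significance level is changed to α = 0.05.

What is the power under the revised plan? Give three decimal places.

δ = d·√(n/2) = 0.74 × √(9/2) = 1.5698 (unchanged). New critical value: z_{0.025} = 1.960.
Revised power = Φ(δ − 1.960) + Φ(−δ − 1.960) = Φ(-0.390) + Φ(-3.530) = 0.3482 + 0.0002 = 0.3484.

Power ≈ 0.348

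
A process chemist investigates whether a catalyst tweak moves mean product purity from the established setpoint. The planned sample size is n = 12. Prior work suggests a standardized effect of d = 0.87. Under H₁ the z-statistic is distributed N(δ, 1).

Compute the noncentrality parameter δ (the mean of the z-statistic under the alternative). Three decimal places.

δ ≈ 3.014

δ = d·√n = 0.87 × √12 = 3.0138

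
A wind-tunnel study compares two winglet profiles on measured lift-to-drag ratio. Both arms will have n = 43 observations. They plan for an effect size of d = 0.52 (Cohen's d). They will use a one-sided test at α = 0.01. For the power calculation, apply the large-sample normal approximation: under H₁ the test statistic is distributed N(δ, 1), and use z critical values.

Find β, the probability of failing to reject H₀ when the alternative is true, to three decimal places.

β ≈ 0.466

Noncentrality parameter: δ = d·√(n/2) = 0.52 × √(43/2) = 2.4111
Critical value for a one-sided test at α = 0.01: z_α = 2.326.
Power = P(Z > 2.326 − δ) = Φ(0.085) = 0.5338.
Type II error: β = 1 − power = 1 − 0.5338 = 0.4662.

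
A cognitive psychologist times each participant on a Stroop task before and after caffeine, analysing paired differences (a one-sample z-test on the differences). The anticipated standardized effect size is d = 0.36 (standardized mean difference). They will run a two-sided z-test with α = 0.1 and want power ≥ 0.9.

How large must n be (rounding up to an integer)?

Set Φ(δ − 1.645) = 0.9; then δ − 1.645 = Φ⁻¹(0.9) = 1.282, giving δ = 2.926.
(Ignoring the negligible lower-tail rejection probability gives the usual closed-form inversion.)
δ = d·√n ⇒ n = (δ/d)² = (2.926 / 0.36)² = 66.08.
Rounding up, n = 67.

n = 67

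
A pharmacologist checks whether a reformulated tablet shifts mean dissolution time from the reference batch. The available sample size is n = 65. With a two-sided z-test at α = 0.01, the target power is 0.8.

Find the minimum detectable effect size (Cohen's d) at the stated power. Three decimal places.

d ≈ 0.424

Need Φ(δ − 2.576) = 0.8, so δ = 2.576 + 0.842 = 3.417.
(Lower-tail contribution to power is negligible for δ > 0.)
δ = d·√n ⇒ d = δ/√n = 3.417/√65 = 0.4239.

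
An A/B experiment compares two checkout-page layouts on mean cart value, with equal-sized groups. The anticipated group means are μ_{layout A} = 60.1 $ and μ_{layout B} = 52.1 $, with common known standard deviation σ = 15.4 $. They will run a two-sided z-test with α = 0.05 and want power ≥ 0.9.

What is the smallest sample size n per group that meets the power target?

n = 78 per group

Standardized effect: d = |μ_{layout A} − μ_{layout B}| / σ = |60.1 − 52.1| / 15.4 = 0.5195
For power 0.9 need Φ(δ − z_{0.025}) = 0.9, so δ = z_{0.025} + z_{0.10} = 1.960 + 1.282 = 3.242.
(The Φ(−δ − z_{α/2}) term is vanishingly small for δ > 0 and is dropped in the standard sample-size formula.)
δ = d·√(n/2) ⇒ n = 2(δ/d)² = 2 × (3.242 / 0.5195)² = 77.87.
Rounding up, n = 78 per group.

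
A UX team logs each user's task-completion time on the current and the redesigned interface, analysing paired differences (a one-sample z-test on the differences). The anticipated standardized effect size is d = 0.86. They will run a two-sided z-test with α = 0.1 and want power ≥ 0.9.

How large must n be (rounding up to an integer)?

n = 12

Set Φ(δ − 1.645) = 0.9; then δ − 1.645 = Φ⁻¹(0.9) = 1.282, giving δ = 2.926.
(The Φ(−δ − z_{α/2}) term is vanishingly small for δ > 0 and is dropped in the standard sample-size formula.)
δ = d·√n ⇒ n = (δ/d)² = (2.926 / 0.86)² = 11.58.
Round up to the next whole unit.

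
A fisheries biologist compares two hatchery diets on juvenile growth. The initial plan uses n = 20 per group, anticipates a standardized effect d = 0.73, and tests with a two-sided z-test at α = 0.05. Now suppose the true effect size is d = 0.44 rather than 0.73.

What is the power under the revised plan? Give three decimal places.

With d = 0.44: δ = d·√(n/2) = 0.44 × √(20/2) = 1.3914. Critical value z_{0.025} = 1.960.
Revised power = Φ(δ − 1.960) + Φ(−δ − 1.960) = Φ(-0.569) + Φ(-3.351) = 0.2848 + 0.0004 = 0.2852.

Power ≈ 0.285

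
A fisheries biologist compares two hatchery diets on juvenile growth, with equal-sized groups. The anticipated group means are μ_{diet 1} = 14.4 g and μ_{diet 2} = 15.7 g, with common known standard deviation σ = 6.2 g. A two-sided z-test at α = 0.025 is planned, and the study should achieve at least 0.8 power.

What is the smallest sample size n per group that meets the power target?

n = 433 per group

Standardized effect: d = |μ_{diet 1} − μ_{diet 2}| / σ = |14.4 − 15.7| / 6.2 = 0.2097
Set Φ(δ − 2.241) = 0.8; then δ − 2.241 = Φ⁻¹(0.8) = 0.842, giving δ = 3.083.
(Ignoring the negligible lower-tail rejection probability gives the usual closed-form inversion.)
δ = d·√(n/2) ⇒ n = 2(δ/d)² = 2 × (3.083 / 0.2097)² = 432.39.
Rounding up, n = 433 per group.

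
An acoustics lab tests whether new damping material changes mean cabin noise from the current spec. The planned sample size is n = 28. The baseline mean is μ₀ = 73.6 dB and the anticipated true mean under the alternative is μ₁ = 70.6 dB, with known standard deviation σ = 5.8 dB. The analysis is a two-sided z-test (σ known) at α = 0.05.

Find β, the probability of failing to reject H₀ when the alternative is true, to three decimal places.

Standardized effect: d = |μ₁ − μ₀| / σ = |70.6 − 73.6| / 5.8 = 0.5172
Noncentrality parameter: δ = d·√n = 0.5172 × √28 = 2.7370
Two-sided α = 0.05 → critical value z_{0.025} = 1.960.
Power = Φ(δ − 1.960) + Φ(−δ − 1.960) = Φ(0.777) + Φ(-4.697) = 0.7814 + 0.0000 = 0.7814.
Type II error: β = 1 − power = 1 − 0.7814 = 0.2186.

β ≈ 0.219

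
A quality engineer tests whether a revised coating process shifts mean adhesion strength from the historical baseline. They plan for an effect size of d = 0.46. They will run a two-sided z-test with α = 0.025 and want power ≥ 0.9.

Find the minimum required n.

Set Φ(δ − 2.241) = 0.9; then δ − 2.241 = Φ⁻¹(0.9) = 1.282, giving δ = 3.523.
(Ignoring the negligible lower-tail rejection probability gives the usual closed-form inversion.)
δ = d·√n ⇒ n = (δ/d)² = (3.523 / 0.46)² = 58.65.
Round up to the next whole unit.

n = 59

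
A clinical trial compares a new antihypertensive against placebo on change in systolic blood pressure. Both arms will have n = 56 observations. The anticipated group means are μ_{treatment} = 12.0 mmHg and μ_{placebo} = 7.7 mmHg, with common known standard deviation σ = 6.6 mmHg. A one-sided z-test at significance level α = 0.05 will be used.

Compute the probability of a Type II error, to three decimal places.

β ≈ 0.036

Standardized effect: d = |μ_{treatment} − μ_{placebo}| / σ = |12.0 − 7.7| / 6.6 = 0.6515
Noncentrality parameter: λ = d·√(n/2) = 0.6515 × √(56/2) = 3.4475
Critical value for a one-sided test at α = 0.05: z_α = 1.645.
Power = P(Z > 1.645 − λ) = Φ(1.803) = 0.9643.
Type II error: β = 1 − power = 1 − 0.9643 = 0.0357.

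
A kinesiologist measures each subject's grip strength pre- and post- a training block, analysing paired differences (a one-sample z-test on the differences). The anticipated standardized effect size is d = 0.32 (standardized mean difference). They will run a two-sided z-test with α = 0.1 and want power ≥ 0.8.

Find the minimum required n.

n = 61

Set Φ(δ − 1.645) = 0.8; then δ − 1.645 = Φ⁻¹(0.8) = 0.842, giving δ = 2.486.
(Ignoring the negligible lower-tail rejection probability gives the usual closed-form inversion.)
δ = d·√n ⇒ n = (δ/d)² = (2.486 / 0.32)² = 60.38.
Round up to the next whole unit.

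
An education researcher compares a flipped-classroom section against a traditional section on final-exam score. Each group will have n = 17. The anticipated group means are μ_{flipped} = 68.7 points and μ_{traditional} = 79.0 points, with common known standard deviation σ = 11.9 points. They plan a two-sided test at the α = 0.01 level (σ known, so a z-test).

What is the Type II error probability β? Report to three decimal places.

Standardized effect: d = |μ_{flipped} − μ_{traditional}| / σ = |68.7 − 79.0| / 11.9 = 0.8655
Noncentrality parameter: δ = d·√(n/2) = 0.8655 × √(17/2) = 2.5235
Critical value for a two-sided test at α = 0.01: z_{α/2} = 2.576.
Power = Φ(δ − 2.576) + Φ(−δ − 2.576) = Φ(-0.052) + Φ(-5.099) = 0.4791 + 0.0000 = 0.4791.
Type II error: β = 1 − power = 1 − 0.4791 = 0.5209.

β ≈ 0.521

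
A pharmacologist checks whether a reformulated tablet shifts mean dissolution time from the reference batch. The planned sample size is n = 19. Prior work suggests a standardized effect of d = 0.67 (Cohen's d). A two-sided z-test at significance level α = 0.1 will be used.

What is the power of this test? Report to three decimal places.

Noncentrality parameter: δ = d·√n = 0.67 × √19 = 2.9205
Two-sided α = 0.1 → critical value z_{0.05} = 1.645.
Power = Φ(δ − 1.645) + Φ(−δ − 1.645) = Φ(1.276) + Φ(-4.565) = 0.8990 + 0.0000 = 0.8990.

Power ≈ 0.899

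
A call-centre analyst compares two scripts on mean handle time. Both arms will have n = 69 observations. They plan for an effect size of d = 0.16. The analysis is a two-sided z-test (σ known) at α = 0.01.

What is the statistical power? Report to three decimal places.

Noncentrality parameter: δ = d·√(n/2) = 0.16 × √(69/2) = 0.9398
Critical value for a two-sided test at α = 0.01: z_{α/2} = 2.576.
Power = Φ(δ − 2.576) + Φ(−δ − 2.576) = Φ(-1.636) + Φ(-3.516) = 0.0509 + 0.0002 = 0.0511.

Power ≈ 0.051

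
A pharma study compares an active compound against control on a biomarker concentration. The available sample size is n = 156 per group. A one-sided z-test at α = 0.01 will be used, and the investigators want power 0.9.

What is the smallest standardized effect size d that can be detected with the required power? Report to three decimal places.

d ≈ 0.409

Required noncentrality: δ = z_{0.01} + z_{0.10} = 2.326 + 1.282 = 3.608.
δ = d·√(n/2) ⇒ d = δ/√(n/2) = 3.608/√(156/2) = 0.4085.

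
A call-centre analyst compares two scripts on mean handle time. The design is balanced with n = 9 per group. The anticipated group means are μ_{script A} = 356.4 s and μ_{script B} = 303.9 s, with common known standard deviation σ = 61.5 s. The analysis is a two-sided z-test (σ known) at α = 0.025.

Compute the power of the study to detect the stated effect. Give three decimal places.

Power ≈ 0.333

Standardized effect: d = |μ_{script A} − μ_{script B}| / σ = |356.4 − 303.9| / 61.5 = 0.8537
Noncentrality parameter: δ = d·√(n/2) = 0.8537 × √(9/2) = 1.8109
Critical value for a two-sided test at α = 0.025: z_{α/2} = 2.241.
Power = Φ(δ − 2.241) + Φ(−δ − 2.241) = Φ(-0.431) + Φ(-4.052) = 0.3334 + 0.0000 = 0.3334.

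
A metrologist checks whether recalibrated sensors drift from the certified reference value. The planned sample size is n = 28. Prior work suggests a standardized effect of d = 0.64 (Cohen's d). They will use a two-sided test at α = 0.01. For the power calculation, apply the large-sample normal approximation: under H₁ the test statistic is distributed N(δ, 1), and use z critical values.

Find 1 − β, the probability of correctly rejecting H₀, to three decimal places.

Noncentrality parameter: δ = d·√n = 0.64 × √28 = 3.3866
Critical value for a two-sided test at α = 0.01: z_{α/2} = 2.576.
Power = Φ(δ − 2.576) + Φ(−δ − 2.576) = Φ(0.811) + Φ(-5.962) = 0.7912 + 0.0000 = 0.7912.

Power ≈ 0.791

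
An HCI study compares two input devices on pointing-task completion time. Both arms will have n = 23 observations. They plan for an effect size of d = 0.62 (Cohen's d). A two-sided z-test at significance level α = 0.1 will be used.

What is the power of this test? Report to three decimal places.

Noncentrality parameter: δ = d·√(n/2) = 0.62 × √(23/2) = 2.1025
Two-sided α = 0.1 → critical value z_{0.05} = 1.645.
Power = Φ(δ − 1.645) + Φ(−δ − 1.645) = Φ(0.458) + Φ(-3.747) = 0.6764 + 0.0001 = 0.6765.

Power ≈ 0.676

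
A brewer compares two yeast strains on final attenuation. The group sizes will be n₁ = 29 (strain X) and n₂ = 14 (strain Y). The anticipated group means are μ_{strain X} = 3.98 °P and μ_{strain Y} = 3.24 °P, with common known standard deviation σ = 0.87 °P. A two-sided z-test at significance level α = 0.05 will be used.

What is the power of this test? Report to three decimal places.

Power ≈ 0.743

Standardized effect: d = |μ_{strain X} − μ_{strain Y}| / σ = |3.98 − 3.24| / 0.87 = 0.8506
Noncentrality parameter: δ = d / √(1/n₁ + 1/n₂) = 0.8506 / √(1/29 + 1/14) = 2.6136
Critical value for a two-sided test at α = 0.05: z_{α/2} = 1.960.
Power = Φ(δ − 1.960) + Φ(−δ − 1.960) = Φ(0.654) + Φ(-4.574) = 0.7433 + 0.0000 = 0.7433.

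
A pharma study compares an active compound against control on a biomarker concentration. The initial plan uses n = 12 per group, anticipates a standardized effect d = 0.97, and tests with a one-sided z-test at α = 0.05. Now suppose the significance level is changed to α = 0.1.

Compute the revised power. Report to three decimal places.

δ = d·√(n/2) = 0.97 × √(12/2) = 2.3760 (unchanged). New critical value: z_{0.1} = 1.282.
Revised power = P(Z > 1.282 − δ) = Φ(1.094) = 0.8631.

Power ≈ 0.863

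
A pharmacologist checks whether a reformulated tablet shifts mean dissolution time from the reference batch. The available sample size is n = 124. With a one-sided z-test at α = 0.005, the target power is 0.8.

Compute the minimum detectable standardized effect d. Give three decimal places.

Required noncentrality: δ = z_{0.005} + z_{0.20} = 2.576 + 0.842 = 3.417.
δ = d·√n ⇒ d = δ/√n = 3.417/√124 = 0.3069.

d ≈ 0.307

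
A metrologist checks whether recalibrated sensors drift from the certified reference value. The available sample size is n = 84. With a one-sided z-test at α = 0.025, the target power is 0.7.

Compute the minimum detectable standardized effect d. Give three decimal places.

Required noncentrality: δ = z_{0.025} + z_{0.30} = 1.960 + 0.524 = 2.484.
δ = d·√n ⇒ d = δ/√n = 2.484/√84 = 0.2711.

d ≈ 0.271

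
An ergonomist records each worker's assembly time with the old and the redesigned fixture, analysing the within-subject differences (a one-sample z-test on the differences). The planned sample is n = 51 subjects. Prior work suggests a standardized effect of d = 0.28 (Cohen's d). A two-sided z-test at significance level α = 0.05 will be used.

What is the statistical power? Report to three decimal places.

Noncentrality parameter: δ = d·√n = 0.28 × √51 = 1.9996
Two-sided α = 0.05 → critical value z_{0.025} = 1.960.
Power = Φ(δ − 1.960) + Φ(−δ − 1.960) = Φ(0.040) + Φ(-3.960) = 0.5158 + 0.0000 = 0.5158.

Power ≈ 0.516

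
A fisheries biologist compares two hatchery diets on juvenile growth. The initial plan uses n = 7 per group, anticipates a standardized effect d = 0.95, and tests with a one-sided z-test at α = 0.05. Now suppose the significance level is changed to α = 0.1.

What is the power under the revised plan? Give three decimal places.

δ = d·√(n/2) = 0.95 × √(7/2) = 1.7773 (unchanged). New critical value: z_{0.1} = 1.282.
Revised power = Φ(δ − 1.282) = Φ(0.496) = 0.6900.

Power ≈ 0.690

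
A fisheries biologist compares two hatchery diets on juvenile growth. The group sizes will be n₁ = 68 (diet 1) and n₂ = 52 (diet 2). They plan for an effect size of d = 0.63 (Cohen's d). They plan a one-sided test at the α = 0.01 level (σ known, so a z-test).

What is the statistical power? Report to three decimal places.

Noncentrality parameter: δ = d / √(1/n₁ + 1/n₂) = 0.63 / √(1/68 + 1/52) = 3.4198
Critical value for a one-sided test at α = 0.01: z_α = 2.326.
Power = Φ(δ − 2.326) = Φ(1.093) = 0.8629.

Power ≈ 0.863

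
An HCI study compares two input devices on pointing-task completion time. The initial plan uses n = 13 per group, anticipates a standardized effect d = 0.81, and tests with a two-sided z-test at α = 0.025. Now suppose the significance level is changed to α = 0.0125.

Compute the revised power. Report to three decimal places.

δ = d·√(n/2) = 0.81 × √(13/2) = 2.0651 (unchanged). New critical value: z_{0.0063} = 2.498.
Revised power = Φ(δ − 2.498) + Φ(−δ − 2.498) = Φ(-0.433) + Φ(-4.563) = 0.3327 + 0.0000 = 0.3327.

Power ≈ 0.333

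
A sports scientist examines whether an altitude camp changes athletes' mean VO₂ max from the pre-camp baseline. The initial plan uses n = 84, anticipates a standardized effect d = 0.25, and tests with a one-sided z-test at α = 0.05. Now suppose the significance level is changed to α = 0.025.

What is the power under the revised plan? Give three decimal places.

Power ≈ 0.630

δ = d·√n = 0.25 × √84 = 2.2913 (unchanged). New critical value: z_{0.025} = 1.960.
Revised power = P(Z > 1.960 − δ) = Φ(0.331) = 0.6298.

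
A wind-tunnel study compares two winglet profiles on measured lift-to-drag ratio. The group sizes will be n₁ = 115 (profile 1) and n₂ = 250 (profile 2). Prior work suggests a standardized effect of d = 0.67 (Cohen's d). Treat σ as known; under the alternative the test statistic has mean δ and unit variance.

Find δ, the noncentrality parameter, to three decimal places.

δ ≈ 5.946

δ = d / √(1/n₁ + 1/n₂) = 0.67 / √(1/115 + 1/250) = 5.9463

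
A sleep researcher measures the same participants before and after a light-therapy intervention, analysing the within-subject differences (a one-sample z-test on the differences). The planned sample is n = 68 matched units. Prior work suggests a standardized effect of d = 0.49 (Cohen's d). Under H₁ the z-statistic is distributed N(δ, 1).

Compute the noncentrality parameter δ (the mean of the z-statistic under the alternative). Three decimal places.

δ = d·√n = 0.49 × √68 = 4.0406

δ ≈ 4.041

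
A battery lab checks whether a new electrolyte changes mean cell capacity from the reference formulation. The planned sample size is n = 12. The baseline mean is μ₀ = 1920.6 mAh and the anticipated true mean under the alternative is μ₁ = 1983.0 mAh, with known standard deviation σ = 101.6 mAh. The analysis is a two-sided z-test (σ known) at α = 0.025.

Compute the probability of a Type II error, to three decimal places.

β ≈ 0.545

Standardized effect: d = |μ₁ − μ₀| / σ = |1983.0 − 1920.6| / 101.6 = 0.6142
Noncentrality parameter: δ = d·√n = 0.6142 × √12 = 2.1276
Critical value for a two-sided test at α = 0.025: z_{α/2} = 2.241.
Power = Φ(δ − 2.241) + Φ(−δ − 2.241) = Φ(-0.114) + Φ(-4.369) = 0.4547 + 0.0000 = 0.4547.
Type II error: β = 1 − power = 1 − 0.4547 = 0.5453.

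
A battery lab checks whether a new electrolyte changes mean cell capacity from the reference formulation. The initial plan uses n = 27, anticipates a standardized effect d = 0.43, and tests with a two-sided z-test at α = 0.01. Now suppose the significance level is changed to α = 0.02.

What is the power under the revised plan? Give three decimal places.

δ = d·√n = 0.43 × √27 = 2.2343 (unchanged). New critical value: z_{0.01} = 2.326.
Revised power = Φ(δ − 2.326) + Φ(−δ − 2.326) = Φ(-0.092) + Φ(-4.561) = 0.4633 + 0.0000 = 0.4634.

Power ≈ 0.463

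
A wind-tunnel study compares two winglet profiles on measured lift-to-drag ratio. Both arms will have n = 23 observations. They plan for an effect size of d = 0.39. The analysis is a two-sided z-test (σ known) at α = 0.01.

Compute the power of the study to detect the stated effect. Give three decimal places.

Noncentrality parameter: δ = d·√(n/2) = 0.39 × √(23/2) = 1.3226
Two-sided α = 0.01 → critical value z_{0.005} = 2.576.
Power = Φ(δ − 2.576) + Φ(−δ − 2.576) = Φ(-1.253) + Φ(-3.898) = 0.1051 + 0.0000 = 0.1051.

Power ≈ 0.105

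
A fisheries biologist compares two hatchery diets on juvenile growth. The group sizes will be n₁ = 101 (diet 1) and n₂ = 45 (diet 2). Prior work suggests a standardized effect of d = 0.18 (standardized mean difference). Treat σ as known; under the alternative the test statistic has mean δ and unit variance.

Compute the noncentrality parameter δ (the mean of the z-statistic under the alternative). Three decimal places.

δ ≈ 1.004

The noncentrality parameter scales effect size by the design's sample-size factor: δ = d / √(1/n₁ + 1/n₂) = 0.18 / √(1/101 + 1/45) = 1.0043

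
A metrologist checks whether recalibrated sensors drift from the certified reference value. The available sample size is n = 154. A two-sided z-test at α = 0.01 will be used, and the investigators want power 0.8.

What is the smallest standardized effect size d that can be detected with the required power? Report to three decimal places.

d ≈ 0.275

Required noncentrality: δ = z_{0.005} + z_{0.20} = 2.576 + 0.842 = 3.417.
(Lower-tail contribution to power is negligible for δ > 0.)
δ = d·√n ⇒ d = δ/√n = 3.417/√154 = 0.2754.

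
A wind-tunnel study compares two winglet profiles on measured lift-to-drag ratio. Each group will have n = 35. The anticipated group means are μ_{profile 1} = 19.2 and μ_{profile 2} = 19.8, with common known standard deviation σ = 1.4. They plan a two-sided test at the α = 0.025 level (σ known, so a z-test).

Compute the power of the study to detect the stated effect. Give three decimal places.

Power ≈ 0.327

Standardized effect: d = |μ_{profile 1} − μ_{profile 2}| / σ = |19.2 − 19.8| / 1.4 = 0.4286
Noncentrality parameter: δ = d·√(n/2) = 0.4286 × √(35/2) = 1.7928
Critical value for a two-sided test at α = 0.025: z_{α/2} = 2.241.
Power = Φ(δ − 2.241) + Φ(−δ − 2.241) = Φ(-0.449) + Φ(-4.034) = 0.3269 + 0.0000 = 0.3269.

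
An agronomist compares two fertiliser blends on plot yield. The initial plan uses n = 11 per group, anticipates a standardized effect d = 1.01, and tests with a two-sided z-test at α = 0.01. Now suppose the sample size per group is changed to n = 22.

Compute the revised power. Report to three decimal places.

Power ≈ 0.781

With n = 22 per group: δ = d·√(n/2) = 1.01 × √(22/2) = 3.3498. Critical value z_{0.005} = 2.576.
Revised power = Φ(δ − 2.576) + Φ(−δ − 2.576) = Φ(0.774) + Φ(-5.926) = 0.7805 + 0.0000 = 0.7805.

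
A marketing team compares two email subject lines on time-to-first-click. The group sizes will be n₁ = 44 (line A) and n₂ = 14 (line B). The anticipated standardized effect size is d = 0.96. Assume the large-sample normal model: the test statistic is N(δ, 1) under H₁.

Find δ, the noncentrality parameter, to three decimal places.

δ = d / √(1/n₁ + 1/n₂) = 0.96 / √(1/44 + 1/14) = 3.1286

δ ≈ 3.129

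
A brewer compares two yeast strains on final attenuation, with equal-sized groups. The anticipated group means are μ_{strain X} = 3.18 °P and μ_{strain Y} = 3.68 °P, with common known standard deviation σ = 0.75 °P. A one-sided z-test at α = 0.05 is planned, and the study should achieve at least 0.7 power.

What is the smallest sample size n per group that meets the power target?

Standardized effect: d = |μ_{strain X} − μ_{strain Y}| / σ = |3.18 − 3.68| / 0.75 = 0.6667
Set Φ(δ − 1.645) = 0.7; then δ − 1.645 = Φ⁻¹(0.7) = 0.524, giving δ = 2.169.
δ = d·√(n/2) ⇒ n = 2(δ/d)² = 2 × (2.169 / 0.6667)² = 21.18.
Round up to the next whole unit.

n = 22 per group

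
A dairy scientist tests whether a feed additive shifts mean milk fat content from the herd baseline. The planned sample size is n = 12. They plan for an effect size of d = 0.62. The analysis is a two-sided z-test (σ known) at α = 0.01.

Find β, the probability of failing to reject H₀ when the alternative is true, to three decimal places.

Noncentrality parameter: δ = d·√n = 0.62 × √12 = 2.1477
Critical value for a two-sided test at α = 0.01: z_{α/2} = 2.576.
Power = Φ(δ − 2.576) + Φ(−δ − 2.576) = Φ(-0.428) + Φ(-4.724) = 0.3343 + 0.0000 = 0.3343.
Type II error: β = 1 − power = 1 − 0.3343 = 0.6657.

β ≈ 0.666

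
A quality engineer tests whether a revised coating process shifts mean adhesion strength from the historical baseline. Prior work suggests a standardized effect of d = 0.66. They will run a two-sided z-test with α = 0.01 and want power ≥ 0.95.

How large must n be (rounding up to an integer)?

For power 0.95 need Φ(δ − z_{0.005}) = 0.95, so δ = z_{0.005} + z_{0.05} = 2.576 + 1.645 = 4.221.
(For δ > 0 the lower-tail rejection region contributes negligibly to power, so the one-term inversion is standard.)
δ = d·√n ⇒ n = (δ/d)² = (4.221 / 0.66)² = 40.90.
Round up to the next whole unit.

n = 41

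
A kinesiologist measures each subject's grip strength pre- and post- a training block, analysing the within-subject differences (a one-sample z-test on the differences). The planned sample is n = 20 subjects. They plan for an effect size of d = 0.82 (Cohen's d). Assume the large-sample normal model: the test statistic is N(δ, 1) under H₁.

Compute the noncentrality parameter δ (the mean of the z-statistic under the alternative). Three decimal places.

δ ≈ 3.667

δ = d·√n = 0.82 × √20 = 3.6672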